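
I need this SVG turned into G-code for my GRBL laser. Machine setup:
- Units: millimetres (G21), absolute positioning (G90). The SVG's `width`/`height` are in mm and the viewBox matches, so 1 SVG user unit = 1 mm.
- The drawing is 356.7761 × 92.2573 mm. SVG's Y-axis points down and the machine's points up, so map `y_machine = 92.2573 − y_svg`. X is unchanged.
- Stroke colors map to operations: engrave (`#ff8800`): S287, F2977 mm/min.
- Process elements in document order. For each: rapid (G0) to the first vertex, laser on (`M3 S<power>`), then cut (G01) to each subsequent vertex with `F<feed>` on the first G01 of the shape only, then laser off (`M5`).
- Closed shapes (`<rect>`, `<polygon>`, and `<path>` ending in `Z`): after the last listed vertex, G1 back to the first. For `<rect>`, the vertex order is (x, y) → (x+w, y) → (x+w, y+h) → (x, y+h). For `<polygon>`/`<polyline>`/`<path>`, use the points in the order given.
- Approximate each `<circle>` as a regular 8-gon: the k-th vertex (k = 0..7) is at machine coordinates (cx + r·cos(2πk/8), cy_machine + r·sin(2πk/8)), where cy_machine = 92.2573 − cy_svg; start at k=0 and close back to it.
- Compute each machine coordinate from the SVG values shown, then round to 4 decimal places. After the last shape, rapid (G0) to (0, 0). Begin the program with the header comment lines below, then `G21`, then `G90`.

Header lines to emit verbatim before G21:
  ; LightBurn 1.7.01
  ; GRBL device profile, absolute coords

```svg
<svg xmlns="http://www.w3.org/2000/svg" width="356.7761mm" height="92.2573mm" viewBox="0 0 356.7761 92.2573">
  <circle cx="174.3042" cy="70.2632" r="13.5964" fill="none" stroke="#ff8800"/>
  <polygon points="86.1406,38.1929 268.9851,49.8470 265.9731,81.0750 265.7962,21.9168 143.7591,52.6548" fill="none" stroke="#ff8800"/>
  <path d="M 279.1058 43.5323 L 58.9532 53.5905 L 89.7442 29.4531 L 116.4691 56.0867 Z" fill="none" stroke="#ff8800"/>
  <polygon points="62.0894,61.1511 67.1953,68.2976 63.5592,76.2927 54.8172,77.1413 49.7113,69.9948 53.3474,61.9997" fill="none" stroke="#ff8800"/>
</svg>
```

Since the viewBox matches the mm dimensions, user units are millimetres directly. The only transform is the Y-flip y_m = 92.2573 − y_svg.

Shape 1 is a circle drawn with `<circle>`. Its stroke #ff8800 means engrave at S287, F2977. After flipping Y the toolpath is (187.9006,21.9941) → (183.9183,31.6082) → (174.3042,35.5905) → (164.6901,31.6082) → (160.7078,21.9941) → (164.6901,12.3800) → (174.3042,8.3977) → (183.9183,12.3800) → (187.9006,21.9941), returning to the start.

Shape 2 is a closed polygon drawn with `<polygon>`. Its stroke #ff8800 means engrave at S287, F2977. After flipping Y the toolpath is (86.1406,54.0644) → (268.9851,42.4103) → (265.9731,11.1823) → (265.7962,70.3405) → (143.7591,39.6025) → (86.1406,54.0644), returning to the start.

Shape 3 is a closed polygon drawn with `<path>`. Its stroke #ff8800 means engrave at S287, F2977. After flipping Y the toolpath is (279.1058,48.7250) → (58.9532,38.6668) → (89.7442,62.8042) → (116.4691,36.1706) → (279.1058,48.7250), returning to the start.

Shape 4 is a regular polygon drawn with `<polygon>`. Its stroke #ff8800 means engrave at S287, F2977. After flipping Y the toolpath is (62.0894,31.1062) → (67.1953,23.9597) → (63.5592,15.9646) → (54.8172,15.1160) → (49.7113,22.2625) → (53.3474,30.2576) → (62.0894,31.1062), returning to the start.

; LightBurn 1.7.01
; GRBL device profile, absolute coords
G21
G90
G0 X187.9006 Y21.9941
M3 S287
G01 X183.9183 Y31.6082 F2977
G01 X174.3042 Y35.5905
G01 X164.6901 Y31.6082
G01 X160.7078 Y21.9941
G01 X164.6901 Y12.3800
G01 X174.3042 Y8.3977
G01 X183.9183 Y12.3800
G01 X187.9006 Y21.9941
M5
G0 X86.1406 Y54.0644
M3 S287
G01 X268.9851 Y42.4103 F2977
G01 X265.9731 Y11.1823
G01 X265.7962 Y70.3405
G01 X143.7591 Y39.6025
G01 X86.1406 Y54.0644
M5
G0 X279.1058 Y48.7250
M3 S287
G01 X58.9532 Y38.6668 F2977
G01 X89.7442 Y62.8042
G01 X116.4691 Y36.1706
G01 X279.1058 Y48.7250
M5
G0 X62.0894 Y31.1062
M3 S287
G01 X67.1953 Y23.9597 F2977
G01 X63.5592 Y15.9646
G01 X54.8172 Y15.1160
G01 X49.7113 Y22.2625
G01 X53.3474 Y30.2576
G01 X62.0894 Y31.1062
M5
G0 X0.0000 Y0.0000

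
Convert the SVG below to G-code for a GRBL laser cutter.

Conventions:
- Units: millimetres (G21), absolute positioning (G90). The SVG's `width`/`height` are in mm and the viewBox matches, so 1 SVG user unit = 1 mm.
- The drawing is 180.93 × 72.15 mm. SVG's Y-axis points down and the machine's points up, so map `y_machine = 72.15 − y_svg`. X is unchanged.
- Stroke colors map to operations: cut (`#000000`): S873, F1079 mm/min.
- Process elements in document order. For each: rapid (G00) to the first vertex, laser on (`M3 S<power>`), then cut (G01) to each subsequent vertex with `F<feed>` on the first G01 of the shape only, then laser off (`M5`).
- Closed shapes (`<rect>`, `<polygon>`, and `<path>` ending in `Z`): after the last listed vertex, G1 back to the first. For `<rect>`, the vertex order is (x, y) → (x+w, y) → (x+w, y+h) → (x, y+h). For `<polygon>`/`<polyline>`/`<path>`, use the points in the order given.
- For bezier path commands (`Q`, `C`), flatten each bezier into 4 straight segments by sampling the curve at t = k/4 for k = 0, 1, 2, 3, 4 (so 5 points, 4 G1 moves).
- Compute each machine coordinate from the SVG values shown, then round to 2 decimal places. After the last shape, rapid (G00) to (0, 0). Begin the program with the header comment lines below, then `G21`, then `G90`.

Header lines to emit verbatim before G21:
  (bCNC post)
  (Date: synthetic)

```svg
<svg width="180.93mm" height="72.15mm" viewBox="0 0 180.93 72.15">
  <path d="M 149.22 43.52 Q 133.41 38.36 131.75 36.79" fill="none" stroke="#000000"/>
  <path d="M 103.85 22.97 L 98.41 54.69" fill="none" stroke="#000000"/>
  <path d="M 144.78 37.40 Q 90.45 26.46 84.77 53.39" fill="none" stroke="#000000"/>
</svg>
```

1 u = 1 mm; y_m = 72.15 − y.

[1] `<path>` quadratic bezier, #000000→cut S873 F1079: (149.22,28.63) → (142.20,30.99) → (136.95,32.89) → (133.46,34.35) → (131.75,35.36)

[2] `<path>` line segment, #000000→cut S873 F1079: (103.85,49.18) → (98.41,17.46)

[3] `<path>` quadratic bezier, #000000→cut S873 F1079: (144.78,34.75) → (120.66,37.85) → (102.61,36.22) → (90.65,29.86) → (84.77,18.76)

(bCNC post)
(Date: synthetic)
G21
G90
G00 X149.22 Y28.63
M3 S873
G01 X142.20 Y30.99 F1079
G01 X136.95 Y32.89
G01 X133.46 Y34.35
G01 X131.75 Y35.36
M5
G00 X103.85 Y49.18
M3 S873
G01 X98.41 Y17.46 F1079
M5
G00 X144.78 Y34.75
M3 S873
G01 X120.66 Y37.85 F1079
G01 X102.61 Y36.22
G01 X90.65 Y29.86
G01 X84.77 Y18.76
M5
G00 X0.00 Y0.00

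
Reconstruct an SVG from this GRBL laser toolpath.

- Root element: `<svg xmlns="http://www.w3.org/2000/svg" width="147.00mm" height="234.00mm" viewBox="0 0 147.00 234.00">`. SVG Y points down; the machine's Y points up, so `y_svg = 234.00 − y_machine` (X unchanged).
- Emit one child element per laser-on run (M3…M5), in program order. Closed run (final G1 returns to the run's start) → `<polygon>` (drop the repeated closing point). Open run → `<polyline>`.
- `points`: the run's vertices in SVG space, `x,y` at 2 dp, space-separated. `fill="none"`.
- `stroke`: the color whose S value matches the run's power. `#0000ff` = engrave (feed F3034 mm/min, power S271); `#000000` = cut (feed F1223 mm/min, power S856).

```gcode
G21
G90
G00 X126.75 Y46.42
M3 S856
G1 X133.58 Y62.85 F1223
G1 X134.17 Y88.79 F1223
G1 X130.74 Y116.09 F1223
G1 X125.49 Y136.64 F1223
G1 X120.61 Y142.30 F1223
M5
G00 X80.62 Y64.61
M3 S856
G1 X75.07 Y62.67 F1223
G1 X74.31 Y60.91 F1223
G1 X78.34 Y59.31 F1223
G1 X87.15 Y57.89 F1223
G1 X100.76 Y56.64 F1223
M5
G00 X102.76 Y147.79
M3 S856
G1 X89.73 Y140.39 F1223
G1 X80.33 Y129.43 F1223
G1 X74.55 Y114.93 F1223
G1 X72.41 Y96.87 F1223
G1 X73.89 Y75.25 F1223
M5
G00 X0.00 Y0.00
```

y_svg = 234.00 − y_m. Every run uses S856, so all elements get stroke `#000000` (cut).

[1] open run; points: 126.75,187.58 133.58,171.15 134.17,145.21 130.74,117.91 125.49,97.36 120.61,91.70

[2] open run; points: 80.62,169.39 75.07,171.33 74.31,173.09 78.34,174.69 87.15,176.11 100.76,177.36

[3] open run; points: 102.76,86.21 89.73,93.61 80.33,104.57 74.55,119.07 72.41,137.13 73.89,158.75

<svg xmlns="http://www.w3.org/2000/svg" width="147.00mm" height="234.00mm" viewBox="0 0 147.00 234.00">
  <polyline points="126.75,187.58 133.58,171.15 134.17,145.21 130.74,117.91 125.49,97.36 120.61,91.70" fill="none" stroke="#000000"/>
  <polyline points="80.62,169.39 75.07,171.33 74.31,173.09 78.34,174.69 87.15,176.11 100.76,177.36" fill="none" stroke="#000000"/>
  <polyline points="102.76,86.21 89.73,93.61 80.33,104.57 74.55,119.07 72.41,137.13 73.89,158.75" fill="none" stroke="#000000"/>
</svg>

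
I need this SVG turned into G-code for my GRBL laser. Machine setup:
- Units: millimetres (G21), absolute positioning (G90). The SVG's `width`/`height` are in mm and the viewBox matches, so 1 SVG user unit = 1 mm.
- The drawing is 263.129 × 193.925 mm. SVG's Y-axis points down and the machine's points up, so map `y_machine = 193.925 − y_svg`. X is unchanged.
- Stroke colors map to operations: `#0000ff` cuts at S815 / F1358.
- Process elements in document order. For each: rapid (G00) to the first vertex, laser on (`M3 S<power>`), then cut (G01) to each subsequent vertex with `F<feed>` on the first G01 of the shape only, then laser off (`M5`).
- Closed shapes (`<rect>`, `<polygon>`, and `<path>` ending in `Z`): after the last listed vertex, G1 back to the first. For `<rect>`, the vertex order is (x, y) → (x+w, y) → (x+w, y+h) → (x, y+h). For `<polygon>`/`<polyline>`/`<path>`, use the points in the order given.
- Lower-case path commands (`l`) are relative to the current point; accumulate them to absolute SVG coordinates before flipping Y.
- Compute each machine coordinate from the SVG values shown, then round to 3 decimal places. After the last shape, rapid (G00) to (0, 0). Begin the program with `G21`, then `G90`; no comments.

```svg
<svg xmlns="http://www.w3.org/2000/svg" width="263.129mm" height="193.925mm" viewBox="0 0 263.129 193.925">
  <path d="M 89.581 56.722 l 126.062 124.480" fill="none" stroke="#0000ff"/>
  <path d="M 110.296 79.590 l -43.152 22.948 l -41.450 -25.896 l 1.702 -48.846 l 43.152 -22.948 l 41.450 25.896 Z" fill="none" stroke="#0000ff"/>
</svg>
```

G21
G90
G00 X89.581 Y137.203
M3 S815
G01 X215.643 Y12.723 F1358
M5
G00 X110.296 Y114.335
M3 S815
G01 X67.144 Y91.387 F1358
G01 X25.694 Y117.283
G01 X27.396 Y166.129
G01 X70.548 Y189.077
G01 X111.998 Y163.181
G01 X110.296 Y114.335
M5
G00 X0.000 Y0.000

viewBox `0 0 263.129 193.925` with mm width/height → 1 unit = 1 mm. Flip: y_m = 193.925 − y_svg.

**Shape 1** — `<path>` line segment, stroke `#0000ff` → cut (S815, F1358). Machine vertices: (89.581,137.203) → (215.643,12.723). Open path.

**Shape 2** — `<path>` regular polygon, stroke `#0000ff` → cut (S815, F1358). Machine vertices: (110.296,114.335) → (67.144,91.387) → (25.694,117.283) → (27.396,166.129) → (70.548,189.077) → (111.998,163.181) → (110.296,114.335). Closed: final G1 returns to the first vertex.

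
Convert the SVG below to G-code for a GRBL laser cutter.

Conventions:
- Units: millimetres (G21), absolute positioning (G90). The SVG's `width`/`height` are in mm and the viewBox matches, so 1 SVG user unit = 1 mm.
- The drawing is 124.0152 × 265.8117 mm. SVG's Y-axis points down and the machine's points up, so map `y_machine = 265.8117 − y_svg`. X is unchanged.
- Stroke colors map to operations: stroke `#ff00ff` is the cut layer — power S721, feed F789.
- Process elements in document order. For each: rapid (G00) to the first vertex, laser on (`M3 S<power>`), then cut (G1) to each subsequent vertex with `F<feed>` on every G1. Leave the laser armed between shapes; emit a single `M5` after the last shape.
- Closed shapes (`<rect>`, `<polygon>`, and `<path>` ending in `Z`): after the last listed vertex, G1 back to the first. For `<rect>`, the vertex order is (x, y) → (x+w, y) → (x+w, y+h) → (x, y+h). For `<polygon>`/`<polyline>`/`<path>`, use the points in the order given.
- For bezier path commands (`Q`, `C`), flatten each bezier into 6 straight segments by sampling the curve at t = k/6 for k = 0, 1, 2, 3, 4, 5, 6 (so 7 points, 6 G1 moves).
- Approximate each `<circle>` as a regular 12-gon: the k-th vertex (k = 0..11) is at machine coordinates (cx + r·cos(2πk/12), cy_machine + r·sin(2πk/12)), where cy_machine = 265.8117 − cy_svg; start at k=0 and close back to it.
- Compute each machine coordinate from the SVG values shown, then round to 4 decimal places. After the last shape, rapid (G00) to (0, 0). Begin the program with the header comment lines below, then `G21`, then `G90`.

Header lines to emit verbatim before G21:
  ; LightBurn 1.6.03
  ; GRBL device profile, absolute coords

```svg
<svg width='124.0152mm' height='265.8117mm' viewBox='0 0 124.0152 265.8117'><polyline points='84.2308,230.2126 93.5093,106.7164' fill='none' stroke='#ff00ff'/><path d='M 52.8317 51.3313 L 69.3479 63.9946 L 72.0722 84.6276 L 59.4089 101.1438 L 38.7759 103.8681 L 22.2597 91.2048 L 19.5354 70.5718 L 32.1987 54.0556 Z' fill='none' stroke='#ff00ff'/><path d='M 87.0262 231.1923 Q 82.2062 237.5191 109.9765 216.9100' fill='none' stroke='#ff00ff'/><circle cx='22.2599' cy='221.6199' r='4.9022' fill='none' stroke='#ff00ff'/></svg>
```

; LightBurn 1.6.03
; GRBL device profile, absolute coords
G21
G90
G00 X84.2308 Y35.5991
M3 S721
G1 X93.5093 Y159.0953 F789
G00 X52.8317 Y214.4804
M3 S721
G1 X69.3479 Y201.8171 F789
G1 X72.0722 Y181.1841 F789
G1 X59.4089 Y164.6679 F789
G1 X38.7759 Y161.9436 F789
G1 X22.2597 Y174.6069 F789
G1 X19.5354 Y195.2399 F789
G1 X32.1987 Y211.7561 F789
G1 X52.8317 Y214.4804 F789
G00 X87.0262 Y34.6194
M3 S721
G1 X86.3248 Y33.2587 F789
G1 X87.4340 Y33.3944 F789
G1 X90.3538 Y35.0266 F789
G1 X95.0841 Y38.1552 F789
G1 X101.6250 Y42.7802 F789
G1 X109.9765 Y48.9017 F789
G00 X27.1621 Y44.1918
M3 S721
G1 X26.5053 Y46.6429 F789
G1 X24.7110 Y48.4372 F789
G1 X22.2599 Y49.0940 F789
G1 X19.8088 Y48.4372 F789
G1 X18.0145 Y46.6429 F789
G1 X17.3577 Y44.1918 F789
G1 X18.0145 Y41.7407 F789
G1 X19.8088 Y39.9464 F789
G1 X22.2599 Y39.2896 F789
G1 X24.7110 Y39.9464 F789
G1 X26.5053 Y41.7407 F789
G1 X27.1621 Y44.1918 F789
M5
G00 X0.0000 Y0.0000

Since the viewBox matches the mm dimensions, user units are millimetres directly. The only transform is the Y-flip y_m = 265.8117 − y_svg.

Shape 1 is a line segment drawn with `<polyline>`. Its stroke #ff00ff means cut at S721, F789. After flipping Y the toolpath is (84.2308,35.5991) → (93.5093,159.0953).

Shape 2 is a regular polygon drawn with `<path>`. Its stroke #ff00ff means cut at S721, F789. After flipping Y the toolpath is (52.8317,214.4804) → (69.3479,201.8171) → (72.0722,181.1841) → (59.4089,164.6679) → (38.7759,161.9436) → (22.2597,174.6069) → (19.5354,195.2399) → (32.1987,211.7561) → (52.8317,214.4804), returning to the start.

Shape 3 is a quadratic bezier drawn with `<path>`. Its stroke #ff00ff means cut at S721, F789. After flipping Y the toolpath is (87.0262,34.6194) → (86.3248,33.2587) → (87.4340,33.3944) → (90.3538,35.0266) → (95.0841,38.1552) → (101.6250,42.7802) → (109.9765,48.9017).

Shape 4 is a circle drawn with `<circle>`. Its stroke #ff00ff means cut at S721, F789. After flipping Y the toolpath is (27.1621,44.1918) → (26.5053,46.6429) → (24.7110,48.4372) → (22.2599,49.0940) → (19.8088,48.4372) → (18.0145,46.6429) → (17.3577,44.1918) → (18.0145,41.7407) → (19.8088,39.9464) → (22.2599,39.2896) → (24.7110,39.9464) → (26.5053,41.7407) → (27.1621,44.1918), returning to the start.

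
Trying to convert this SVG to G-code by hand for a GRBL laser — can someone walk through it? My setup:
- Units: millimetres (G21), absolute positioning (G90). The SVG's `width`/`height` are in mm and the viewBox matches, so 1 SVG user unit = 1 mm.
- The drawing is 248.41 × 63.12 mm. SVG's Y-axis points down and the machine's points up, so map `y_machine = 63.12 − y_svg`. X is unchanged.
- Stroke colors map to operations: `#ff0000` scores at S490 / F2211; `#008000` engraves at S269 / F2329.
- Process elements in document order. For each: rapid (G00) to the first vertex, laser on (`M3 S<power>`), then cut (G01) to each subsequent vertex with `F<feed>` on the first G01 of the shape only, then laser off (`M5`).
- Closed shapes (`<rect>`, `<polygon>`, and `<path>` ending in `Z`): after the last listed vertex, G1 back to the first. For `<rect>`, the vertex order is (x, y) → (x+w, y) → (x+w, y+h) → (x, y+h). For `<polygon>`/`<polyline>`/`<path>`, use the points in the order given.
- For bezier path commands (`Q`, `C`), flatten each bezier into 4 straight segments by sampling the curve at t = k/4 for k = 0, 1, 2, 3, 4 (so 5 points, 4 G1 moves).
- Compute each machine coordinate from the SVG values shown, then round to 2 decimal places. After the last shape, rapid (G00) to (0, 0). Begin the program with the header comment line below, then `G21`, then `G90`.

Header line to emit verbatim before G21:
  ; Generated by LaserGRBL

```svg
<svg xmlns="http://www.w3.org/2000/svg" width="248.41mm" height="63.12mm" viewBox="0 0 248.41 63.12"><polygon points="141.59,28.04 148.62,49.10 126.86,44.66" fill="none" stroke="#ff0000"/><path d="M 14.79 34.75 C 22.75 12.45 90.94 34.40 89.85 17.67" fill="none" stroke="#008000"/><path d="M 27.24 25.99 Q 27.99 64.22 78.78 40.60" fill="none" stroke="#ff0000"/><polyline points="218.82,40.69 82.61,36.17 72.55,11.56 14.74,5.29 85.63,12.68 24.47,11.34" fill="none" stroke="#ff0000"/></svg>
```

; Generated by LaserGRBL
G21
G90
G00 X141.59 Y35.08
M3 S490
G01 X148.62 Y14.02 F2211
G01 X126.86 Y18.46
G01 X141.59 Y35.08
M5
G00 X14.79 Y28.37
M3 S269
G01 X30.03 Y38.09 F2329
G01 X55.71 Y39.00
G01 X79.70 Y38.86
G01 X89.85 Y45.45
M5
G00 X27.24 Y37.13
M3 S490
G01 X30.74 Y21.88 F2211
G01 X40.50 Y14.36
G01 X56.51 Y14.58
G01 X78.78 Y22.52
M5
G00 X218.82 Y22.43
M3 S490
G01 X82.61 Y26.95 F2211
G01 X72.55 Y51.56
G01 X14.74 Y57.83
G01 X85.63 Y50.44
G01 X24.47 Y51.78
M5
G00 X0.00 Y0.00

Since the viewBox matches the mm dimensions, user units are millimetres directly. The only transform is the Y-flip y_m = 63.12 − y_svg.

Shape 1 is a regular polygon drawn with `<polygon>`. Its stroke #ff0000 means score at S490, F2211. After flipping Y the toolpath is (141.59,35.08) → (148.62,14.02) → (126.86,18.46) → (141.59,35.08), returning to the start.

Shape 2 is a cubic bezier drawn with `<path>`. Its stroke #008000 means engrave at S269, F2329. After flipping Y the toolpath is (14.79,28.37) → (30.03,38.09) → (55.71,39.00) → (79.70,38.86) → (89.85,45.45).

Shape 3 is a quadratic bezier drawn with `<path>`. Its stroke #ff0000 means score at S490, F2211. After flipping Y the toolpath is (27.24,37.13) → (30.74,21.88) → (40.50,14.36) → (56.51,14.58) → (78.78,22.52).

Shape 4 is a open polyline drawn with `<polyline>`. Its stroke #ff0000 means score at S490, F2211. After flipping Y the toolpath is (218.82,22.43) → (82.61,26.95) → (72.55,51.56) → (14.74,57.83) → (85.63,50.44) → (24.47,51.78).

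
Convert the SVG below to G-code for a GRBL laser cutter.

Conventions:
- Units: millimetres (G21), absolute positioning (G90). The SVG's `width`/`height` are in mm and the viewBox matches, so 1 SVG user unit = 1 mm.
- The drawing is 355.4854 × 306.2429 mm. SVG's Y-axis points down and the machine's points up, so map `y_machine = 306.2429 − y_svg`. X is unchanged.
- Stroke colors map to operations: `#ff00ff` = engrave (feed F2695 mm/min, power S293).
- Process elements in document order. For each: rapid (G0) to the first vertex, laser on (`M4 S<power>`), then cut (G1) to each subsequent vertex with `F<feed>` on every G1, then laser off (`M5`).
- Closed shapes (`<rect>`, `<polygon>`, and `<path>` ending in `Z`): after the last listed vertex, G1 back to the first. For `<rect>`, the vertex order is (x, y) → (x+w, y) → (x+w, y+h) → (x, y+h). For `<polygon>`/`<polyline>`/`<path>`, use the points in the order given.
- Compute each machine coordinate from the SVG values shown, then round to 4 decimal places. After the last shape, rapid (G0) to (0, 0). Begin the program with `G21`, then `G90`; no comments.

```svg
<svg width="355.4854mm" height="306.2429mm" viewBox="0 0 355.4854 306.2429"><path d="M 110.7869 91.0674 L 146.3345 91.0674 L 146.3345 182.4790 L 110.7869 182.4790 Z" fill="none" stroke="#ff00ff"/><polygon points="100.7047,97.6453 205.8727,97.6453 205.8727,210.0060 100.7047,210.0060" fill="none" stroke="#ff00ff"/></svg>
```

viewBox `0 0 355.4854 306.2429` with mm width/height → 1 unit = 1 mm. Flip: y_m = 306.2429 − y_svg.

**Shape 1** — `<path>` rectangle, stroke `#ff00ff` → engrave (S293, F2695). Machine vertices: (110.7869,215.1755) → (146.3345,215.1755) → (146.3345,123.7639) → (110.7869,123.7639) → (110.7869,215.1755). Closed: final G1 returns to the first vertex.

**Shape 2** — `<polygon>` rectangle, stroke `#ff00ff` → engrave (S293, F2695). Machine vertices: (100.7047,208.5976) → (205.8727,208.5976) → (205.8727,96.2369) → (100.7047,96.2369) → (100.7047,208.5976). Closed: final G1 returns to the first vertex.

G21
G90
G0 X110.7869 Y215.1755
M4 S293
G1 X146.3345 Y215.1755 F2695
G1 X146.3345 Y123.7639 F2695
G1 X110.7869 Y123.7639 F2695
G1 X110.7869 Y215.1755 F2695
M5
G0 X100.7047 Y208.5976
M4 S293
G1 X205.8727 Y208.5976 F2695
G1 X205.8727 Y96.2369 F2695
G1 X100.7047 Y96.2369 F2695
G1 X100.7047 Y208.5976 F2695
M5
G0 X0.0000 Y0.0000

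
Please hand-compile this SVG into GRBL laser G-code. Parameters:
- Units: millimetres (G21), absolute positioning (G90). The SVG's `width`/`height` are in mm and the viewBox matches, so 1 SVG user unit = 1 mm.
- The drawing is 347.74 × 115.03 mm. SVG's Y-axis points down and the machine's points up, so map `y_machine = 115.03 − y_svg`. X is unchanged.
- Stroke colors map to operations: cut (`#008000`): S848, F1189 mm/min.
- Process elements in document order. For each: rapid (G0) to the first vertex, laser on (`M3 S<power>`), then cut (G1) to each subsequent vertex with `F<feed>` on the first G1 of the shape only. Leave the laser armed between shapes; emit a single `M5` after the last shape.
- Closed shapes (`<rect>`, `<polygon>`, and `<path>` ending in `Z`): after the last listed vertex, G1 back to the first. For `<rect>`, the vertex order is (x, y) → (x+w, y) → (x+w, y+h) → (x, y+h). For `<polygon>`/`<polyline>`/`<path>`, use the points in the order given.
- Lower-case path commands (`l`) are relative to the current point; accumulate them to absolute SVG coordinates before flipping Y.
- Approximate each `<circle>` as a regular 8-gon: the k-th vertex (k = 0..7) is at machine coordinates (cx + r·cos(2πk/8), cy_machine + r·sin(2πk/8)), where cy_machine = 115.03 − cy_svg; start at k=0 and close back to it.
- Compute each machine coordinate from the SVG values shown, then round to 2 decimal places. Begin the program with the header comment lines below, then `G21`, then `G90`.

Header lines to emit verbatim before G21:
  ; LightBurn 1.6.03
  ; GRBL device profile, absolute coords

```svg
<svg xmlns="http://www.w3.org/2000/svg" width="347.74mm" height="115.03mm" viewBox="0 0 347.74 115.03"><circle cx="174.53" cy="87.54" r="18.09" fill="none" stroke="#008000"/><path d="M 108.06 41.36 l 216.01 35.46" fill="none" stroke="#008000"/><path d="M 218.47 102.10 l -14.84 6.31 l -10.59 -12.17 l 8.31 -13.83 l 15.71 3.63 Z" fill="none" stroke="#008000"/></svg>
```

; LightBurn 1.6.03
; GRBL device profile, absolute coords
G21
G90
G0 X192.62 Y27.49
M3 S848
G1 X187.32 Y40.28 F1189
G1 X174.53 Y45.58
G1 X161.74 Y40.28
G1 X156.44 Y27.49
G1 X161.74 Y14.70
G1 X174.53 Y9.40
G1 X187.32 Y14.70
G1 X192.62 Y27.49
G0 X108.06 Y73.67
M3 S848
G1 X324.07 Y38.21 F1189
G0 X218.47 Y12.93
M3 S848
G1 X203.63 Y6.62 F1189
G1 X193.04 Y18.79
G1 X201.35 Y32.62
G1 X217.06 Y28.99
G1 X218.47 Y12.93
M5

1 u = 1 mm; y_m = 115.03 − y.

[1] `<circle>` circle, #008000→cut S848 F1189: (192.62,27.49) → (187.32,40.28) → (174.53,45.58) → (161.74,40.28) → (156.44,27.49) → (161.74,14.70) → (174.53,9.40) → (187.32,14.70) → (192.62,27.49) (closed)

[2] `<path>` line segment, #008000→cut S848 F1189: (108.06,73.67) → (324.07,38.21)

[3] `<path>` regular polygon, #008000→cut S848 F1189: (218.47,12.93) → (203.63,6.62) → (193.04,18.79) → (201.35,32.62) → (217.06,28.99) → (218.47,12.93) (closed)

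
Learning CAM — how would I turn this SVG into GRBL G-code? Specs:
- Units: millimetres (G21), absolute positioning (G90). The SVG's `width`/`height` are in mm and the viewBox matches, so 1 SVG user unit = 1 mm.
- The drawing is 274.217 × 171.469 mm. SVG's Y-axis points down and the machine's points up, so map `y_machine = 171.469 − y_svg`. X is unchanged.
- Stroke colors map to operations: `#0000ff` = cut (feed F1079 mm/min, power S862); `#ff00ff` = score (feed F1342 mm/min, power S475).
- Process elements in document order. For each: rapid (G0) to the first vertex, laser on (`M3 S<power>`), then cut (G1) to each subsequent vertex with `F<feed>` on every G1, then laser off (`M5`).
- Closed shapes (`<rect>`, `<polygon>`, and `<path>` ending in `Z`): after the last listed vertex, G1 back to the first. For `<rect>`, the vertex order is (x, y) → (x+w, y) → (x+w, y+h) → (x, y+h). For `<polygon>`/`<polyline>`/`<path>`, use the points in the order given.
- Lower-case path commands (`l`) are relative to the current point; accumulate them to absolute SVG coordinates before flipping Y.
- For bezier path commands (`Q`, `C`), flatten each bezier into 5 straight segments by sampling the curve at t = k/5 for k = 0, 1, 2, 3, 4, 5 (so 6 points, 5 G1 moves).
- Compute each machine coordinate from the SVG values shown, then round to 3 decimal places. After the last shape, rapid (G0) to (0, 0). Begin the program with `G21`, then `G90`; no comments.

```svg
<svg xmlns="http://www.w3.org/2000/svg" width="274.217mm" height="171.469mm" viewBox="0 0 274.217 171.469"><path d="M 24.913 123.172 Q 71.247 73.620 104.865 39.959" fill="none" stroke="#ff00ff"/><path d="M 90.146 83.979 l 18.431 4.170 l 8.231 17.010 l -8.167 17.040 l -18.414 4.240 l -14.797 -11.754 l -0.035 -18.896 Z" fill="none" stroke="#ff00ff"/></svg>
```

G21
G90
G0 X24.913 Y48.297
M3 S475
G1 X42.938 Y67.482 F1342
G1 X59.946 Y85.396 F1342
G1 X75.936 Y102.039 F1342
G1 X90.909 Y117.410 F1342
G1 X104.865 Y131.510 F1342
M5
G0 X90.146 Y87.490
M3 S475
G1 X108.577 Y83.320 F1342
G1 X116.808 Y66.310 F1342
G1 X108.641 Y49.270 F1342
G1 X90.227 Y45.030 F1342
G1 X75.430 Y56.784 F1342
G1 X75.395 Y75.680 F1342
G1 X90.146 Y87.490 F1342
M5
G0 X0.000 Y0.000

1 u = 1 mm; y_m = 171.469 − y.

[1] `<path>` quadratic bezier, #ff00ff→score S475 F1342: (24.913,48.297) → (42.938,67.482) → (59.946,85.396) → (75.936,102.039) → (90.909,117.410) → (104.865,131.510)

[2] `<path>` regular polygon, #ff00ff→score S475 F1342: (90.146,87.490) → (108.577,83.320) → (116.808,66.310) → (108.641,49.270) → (90.227,45.030) → (75.430,56.784) → (75.395,75.680) → (90.146,87.490) (closed)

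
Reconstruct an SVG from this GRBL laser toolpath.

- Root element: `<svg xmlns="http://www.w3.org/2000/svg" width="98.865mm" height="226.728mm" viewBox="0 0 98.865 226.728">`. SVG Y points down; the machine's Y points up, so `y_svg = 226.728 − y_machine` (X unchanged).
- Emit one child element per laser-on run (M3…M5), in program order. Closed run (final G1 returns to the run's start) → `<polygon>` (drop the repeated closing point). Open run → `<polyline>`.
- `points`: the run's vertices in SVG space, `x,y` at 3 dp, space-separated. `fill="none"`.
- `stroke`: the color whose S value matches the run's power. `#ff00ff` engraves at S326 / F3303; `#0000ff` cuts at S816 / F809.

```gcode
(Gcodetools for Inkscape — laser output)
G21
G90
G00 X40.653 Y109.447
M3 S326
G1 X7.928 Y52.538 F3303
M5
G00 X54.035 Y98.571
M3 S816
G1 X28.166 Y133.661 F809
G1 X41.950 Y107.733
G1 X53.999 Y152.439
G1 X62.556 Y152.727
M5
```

Each laser-on run becomes one SVG element. Flip Y back into SVG space with y_svg = 226.728 − y_machine.

Run 1: the run's S326 means `#ff00ff` (engrave). The run is open, so emit a `<polyline>` with points (Y-flipped): 40.653,117.281 7.928,174.190.

Run 2: the run's S816 means `#0000ff` (cut). The run is open, so emit a `<polyline>` with points (Y-flipped): 54.035,128.157 28.166,93.067 41.950,118.995 53.999,74.289 62.556,74.001.

<svg xmlns="http://www.w3.org/2000/svg" width="98.865mm" height="226.728mm" viewBox="0 0 98.865 226.728">
  <polyline points="40.653,117.281 7.928,174.190" fill="none" stroke="#ff00ff"/>
  <polyline points="54.035,128.157 28.166,93.067 41.950,118.995 53.999,74.289 62.556,74.001" fill="none" stroke="#0000ff"/>
</svg>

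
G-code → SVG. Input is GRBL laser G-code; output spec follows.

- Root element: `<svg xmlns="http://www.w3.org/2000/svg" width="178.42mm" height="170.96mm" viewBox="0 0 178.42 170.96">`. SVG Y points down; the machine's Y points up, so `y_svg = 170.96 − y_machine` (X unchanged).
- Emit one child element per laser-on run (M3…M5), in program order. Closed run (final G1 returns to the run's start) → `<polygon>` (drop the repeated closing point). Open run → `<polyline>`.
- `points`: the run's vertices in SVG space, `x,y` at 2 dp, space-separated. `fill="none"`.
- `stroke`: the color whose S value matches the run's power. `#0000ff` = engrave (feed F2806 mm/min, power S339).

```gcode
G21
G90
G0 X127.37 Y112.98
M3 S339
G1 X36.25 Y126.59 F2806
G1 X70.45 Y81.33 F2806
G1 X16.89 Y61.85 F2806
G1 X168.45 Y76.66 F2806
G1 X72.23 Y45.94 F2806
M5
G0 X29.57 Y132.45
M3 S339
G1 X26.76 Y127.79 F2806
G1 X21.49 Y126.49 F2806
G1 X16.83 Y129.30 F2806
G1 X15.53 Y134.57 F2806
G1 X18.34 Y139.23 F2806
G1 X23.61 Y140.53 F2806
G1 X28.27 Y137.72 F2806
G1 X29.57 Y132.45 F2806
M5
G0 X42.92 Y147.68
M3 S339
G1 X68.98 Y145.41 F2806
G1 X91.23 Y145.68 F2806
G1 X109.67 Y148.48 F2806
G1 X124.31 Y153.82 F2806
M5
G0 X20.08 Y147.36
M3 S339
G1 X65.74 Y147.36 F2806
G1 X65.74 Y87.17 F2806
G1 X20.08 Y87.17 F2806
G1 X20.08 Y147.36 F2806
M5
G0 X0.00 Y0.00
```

<svg xmlns="http://www.w3.org/2000/svg" width="178.42mm" height="170.96mm" viewBox="0 0 178.42 170.96">
  <polyline points="127.37,57.98 36.25,44.37 70.45,89.63 16.89,109.11 168.45,94.30 72.23,125.02" fill="none" stroke="#0000ff"/>
  <polygon points="29.57,38.51 26.76,43.17 21.49,44.47 16.83,41.66 15.53,36.39 18.34,31.73 23.61,30.43 28.27,33.24" fill="none" stroke="#0000ff"/>
  <polyline points="42.92,23.28 68.98,25.55 91.23,25.28 109.67,22.48 124.31,17.14" fill="none" stroke="#0000ff"/>
  <polygon points="20.08,23.60 65.74,23.60 65.74,83.79 20.08,83.79" fill="none" stroke="#0000ff"/>
</svg>

y_svg = 170.96 − y_m. Every run uses S339, so all elements get stroke `#0000ff` (engrave).

[1] open run; points: 127.37,57.98 36.25,44.37 70.45,89.63 16.89,109.11 168.45,94.30 72.23,125.02

[2] closed run; points: 29.57,38.51 26.76,43.17 21.49,44.47 16.83,41.66 15.53,36.39 18.34,31.73 23.61,30.43 28.27,33.24

[3] open run; points: 42.92,23.28 68.98,25.55 91.23,25.28 109.67,22.48 124.31,17.14

[4] closed run; points: 20.08,23.60 65.74,23.60 65.74,83.79 20.08,83.79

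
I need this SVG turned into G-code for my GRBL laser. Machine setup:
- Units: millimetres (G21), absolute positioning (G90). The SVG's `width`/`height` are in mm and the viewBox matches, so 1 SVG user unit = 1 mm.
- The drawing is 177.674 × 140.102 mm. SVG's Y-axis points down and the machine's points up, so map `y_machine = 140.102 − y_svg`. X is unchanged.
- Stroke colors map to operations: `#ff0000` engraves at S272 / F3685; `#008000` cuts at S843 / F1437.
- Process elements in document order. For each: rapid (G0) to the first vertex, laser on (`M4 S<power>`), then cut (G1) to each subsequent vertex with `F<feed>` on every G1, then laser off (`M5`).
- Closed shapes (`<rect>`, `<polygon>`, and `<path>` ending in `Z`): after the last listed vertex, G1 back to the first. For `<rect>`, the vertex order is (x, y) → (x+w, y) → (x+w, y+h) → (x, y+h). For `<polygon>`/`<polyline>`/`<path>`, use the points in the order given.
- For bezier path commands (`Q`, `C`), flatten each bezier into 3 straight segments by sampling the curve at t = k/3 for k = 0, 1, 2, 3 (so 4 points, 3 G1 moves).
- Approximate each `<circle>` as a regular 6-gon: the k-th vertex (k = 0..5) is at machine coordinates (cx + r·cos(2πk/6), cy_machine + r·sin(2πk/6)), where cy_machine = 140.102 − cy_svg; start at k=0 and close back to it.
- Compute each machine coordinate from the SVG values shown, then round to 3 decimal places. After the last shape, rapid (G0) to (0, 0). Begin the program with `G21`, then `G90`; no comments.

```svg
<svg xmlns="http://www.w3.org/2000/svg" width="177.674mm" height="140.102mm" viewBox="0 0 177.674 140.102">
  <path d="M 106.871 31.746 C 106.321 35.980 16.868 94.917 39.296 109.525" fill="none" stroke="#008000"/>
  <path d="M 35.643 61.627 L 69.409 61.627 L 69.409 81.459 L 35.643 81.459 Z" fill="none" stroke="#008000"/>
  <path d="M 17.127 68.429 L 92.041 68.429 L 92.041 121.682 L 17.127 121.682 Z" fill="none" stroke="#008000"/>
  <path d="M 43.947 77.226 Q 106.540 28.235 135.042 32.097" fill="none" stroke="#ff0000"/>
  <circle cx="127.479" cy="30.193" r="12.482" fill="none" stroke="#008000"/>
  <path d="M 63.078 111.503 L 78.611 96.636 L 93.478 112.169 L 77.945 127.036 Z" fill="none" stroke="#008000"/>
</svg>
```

G21
G90
G0 X106.871 Y108.356
M4 S843
G1 X84.123 Y89.556 F1437
G1 X46.725 Y56.293 F1437
G1 X39.296 Y30.577 F1437
M5
G0 X35.643 Y78.475
M4 S843
G1 X69.409 Y78.475 F1437
G1 X69.409 Y58.643 F1437
G1 X35.643 Y58.643 F1437
G1 X35.643 Y78.475 F1437
M5
G0 X17.127 Y71.673
M4 S843
G1 X92.041 Y71.673 F1437
G1 X92.041 Y18.420 F1437
G1 X17.127 Y18.420 F1437
G1 X17.127 Y71.673 F1437
M5
G0 X43.947 Y62.876
M4 S272
G1 X81.888 Y89.664 F3685
G1 X112.253 Y104.707 F3685
G1 X135.042 Y108.005 F3685
M5
G0 X139.961 Y109.909
M4 S843
G1 X133.720 Y120.719 F1437
G1 X121.238 Y120.719 F1437
G1 X114.997 Y109.909 F1437
G1 X121.238 Y99.099 F1437
G1 X133.720 Y99.099 F1437
G1 X139.961 Y109.909 F1437
M5
G0 X63.078 Y28.599
M4 S843
G1 X78.611 Y43.466 F1437
G1 X93.478 Y27.933 F1437
G1 X77.945 Y13.066 F1437
G1 X63.078 Y28.599 F1437
M5
G0 X0.000 Y0.000

Since the viewBox matches the mm dimensions, user units are millimetres directly. The only transform is the Y-flip y_m = 140.102 − y_svg.

Shape 1 is a cubic bezier drawn with `<path>`. Its stroke #008000 means cut at S843, F1437. After flipping Y the toolpath is (106.871,108.356) → (84.123,89.556) → (46.725,56.293) → (39.296,30.577).

Shape 2 is a rectangle drawn with `<path>`. Its stroke #008000 means cut at S843, F1437. After flipping Y the toolpath is (35.643,78.475) → (69.409,78.475) → (69.409,58.643) → (35.643,58.643) → (35.643,78.475), returning to the start.

Shape 3 is a rectangle drawn with `<path>`. Its stroke #008000 means cut at S843, F1437. After flipping Y the toolpath is (17.127,71.673) → (92.041,71.673) → (92.041,18.420) → (17.127,18.420) → (17.127,71.673), returning to the start.

Shape 4 is a quadratic bezier drawn with `<path>`. Its stroke #ff0000 means engrave at S272, F3685. After flipping Y the toolpath is (43.947,62.876) → (81.888,89.664) → (112.253,104.707) → (135.042,108.005).

Shape 5 is a circle drawn with `<circle>`. Its stroke #008000 means cut at S843, F1437. After flipping Y the toolpath is (139.961,109.909) → (133.720,120.719) → (121.238,120.719) → (114.997,109.909) → (121.238,99.099) → (133.720,99.099) → (139.961,109.909), returning to the start.

Shape 6 is a regular polygon drawn with `<path>`. Its stroke #008000 means cut at S843, F1437. After flipping Y the toolpath is (63.078,28.599) → (78.611,43.466) → (93.478,27.933) → (77.945,13.066) → (63.078,28.599), returning to the start.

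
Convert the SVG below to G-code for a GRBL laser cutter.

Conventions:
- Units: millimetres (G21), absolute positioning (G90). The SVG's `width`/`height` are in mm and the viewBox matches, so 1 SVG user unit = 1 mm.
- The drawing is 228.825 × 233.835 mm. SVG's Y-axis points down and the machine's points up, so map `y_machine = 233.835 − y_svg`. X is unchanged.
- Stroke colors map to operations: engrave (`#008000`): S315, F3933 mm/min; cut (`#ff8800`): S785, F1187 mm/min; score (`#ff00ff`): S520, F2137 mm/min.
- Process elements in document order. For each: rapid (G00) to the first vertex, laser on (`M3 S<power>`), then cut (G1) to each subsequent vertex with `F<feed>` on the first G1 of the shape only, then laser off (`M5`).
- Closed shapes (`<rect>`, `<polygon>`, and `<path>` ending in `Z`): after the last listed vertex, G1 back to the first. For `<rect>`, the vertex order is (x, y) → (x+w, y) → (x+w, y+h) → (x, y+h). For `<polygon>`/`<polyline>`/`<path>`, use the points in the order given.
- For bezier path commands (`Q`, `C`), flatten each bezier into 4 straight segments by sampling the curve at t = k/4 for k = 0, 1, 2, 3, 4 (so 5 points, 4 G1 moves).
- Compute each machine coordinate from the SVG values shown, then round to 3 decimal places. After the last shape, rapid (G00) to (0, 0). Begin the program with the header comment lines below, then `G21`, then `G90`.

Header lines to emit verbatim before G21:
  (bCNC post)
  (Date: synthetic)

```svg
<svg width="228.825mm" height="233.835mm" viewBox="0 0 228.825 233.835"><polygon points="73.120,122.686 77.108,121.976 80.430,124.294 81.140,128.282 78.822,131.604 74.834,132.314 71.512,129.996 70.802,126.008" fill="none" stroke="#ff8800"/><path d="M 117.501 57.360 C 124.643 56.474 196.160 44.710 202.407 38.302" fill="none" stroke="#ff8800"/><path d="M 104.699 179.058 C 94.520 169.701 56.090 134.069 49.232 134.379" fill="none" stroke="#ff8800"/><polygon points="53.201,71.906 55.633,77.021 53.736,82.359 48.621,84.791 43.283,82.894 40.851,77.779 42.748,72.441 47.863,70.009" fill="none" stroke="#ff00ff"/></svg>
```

viewBox `0 0 228.825 233.835` with mm width/height → 1 unit = 1 mm. Flip: y_m = 233.835 − y_svg.

**Shape 1** — `<polygon>` regular polygon, stroke `#ff8800` → cut (S785, F1187). Machine vertices: (73.120,111.149) → (77.108,111.859) → (80.430,109.541) → (81.140,105.553) → (78.822,102.231) → (74.834,101.521) → (71.512,103.839) → (70.802,107.827) → (73.120,111.149). Closed: final G1 returns to the first vertex.

**Shape 2** — `<path>` cubic bezier, stroke `#ff8800` → cut (S785, F1187). Control points (SVG): P0=(117.501,57.360), P1=(124.643,56.474), P2=(196.160,44.710), P3=(202.407,38.302); sampled at t=k/4. Machine vertices: (117.501,176.475) → (132.902,178.925) → (160.290,183.933) → (187.509,189.976) → (202.407,195.533). Open path.

**Shape 3** — `<path>` cubic bezier, stroke `#ff8800` → cut (S785, F1187). Control points (SVG): P0=(104.699,179.058), P1=(94.520,169.701), P2=(56.090,134.069), P3=(49.232,134.379); sampled at t=k/4. Machine vertices: (104.699,54.777) → (92.702,65.749) → (75.720,80.742) → (59.361,93.922) → (49.232,99.456). Open path.

**Shape 4** — `<polygon>` regular polygon, stroke `#ff00ff` → score (S520, F2137). Machine vertices: (53.201,161.929) → (55.633,156.814) → (53.736,151.476) → (48.621,149.044) → (43.283,150.941) → (40.851,156.056) → (42.748,161.394) → (47.863,163.826) → (53.201,161.929). Closed: final G1 returns to the first vertex.

(bCNC post)
(Date: synthetic)
G21
G90
G00 X73.120 Y111.149
M3 S785
G1 X77.108 Y111.859 F1187
G1 X80.430 Y109.541
G1 X81.140 Y105.553
G1 X78.822 Y102.231
G1 X74.834 Y101.521
G1 X71.512 Y103.839
G1 X70.802 Y107.827
G1 X73.120 Y111.149
M5
G00 X117.501 Y176.475
M3 S785
G1 X132.902 Y178.925 F1187
G1 X160.290 Y183.933
G1 X187.509 Y189.976
G1 X202.407 Y195.533
M5
G00 X104.699 Y54.777
M3 S785
G1 X92.702 Y65.749 F1187
G1 X75.720 Y80.742
G1 X59.361 Y93.922
G1 X49.232 Y99.456
M5
G00 X53.201 Y161.929
M3 S520
G1 X55.633 Y156.814 F2137
G1 X53.736 Y151.476
G1 X48.621 Y149.044
G1 X43.283 Y150.941
G1 X40.851 Y156.056
G1 X42.748 Y161.394
G1 X47.863 Y163.826
G1 X53.201 Y161.929
M5
G00 X0.000 Y0.000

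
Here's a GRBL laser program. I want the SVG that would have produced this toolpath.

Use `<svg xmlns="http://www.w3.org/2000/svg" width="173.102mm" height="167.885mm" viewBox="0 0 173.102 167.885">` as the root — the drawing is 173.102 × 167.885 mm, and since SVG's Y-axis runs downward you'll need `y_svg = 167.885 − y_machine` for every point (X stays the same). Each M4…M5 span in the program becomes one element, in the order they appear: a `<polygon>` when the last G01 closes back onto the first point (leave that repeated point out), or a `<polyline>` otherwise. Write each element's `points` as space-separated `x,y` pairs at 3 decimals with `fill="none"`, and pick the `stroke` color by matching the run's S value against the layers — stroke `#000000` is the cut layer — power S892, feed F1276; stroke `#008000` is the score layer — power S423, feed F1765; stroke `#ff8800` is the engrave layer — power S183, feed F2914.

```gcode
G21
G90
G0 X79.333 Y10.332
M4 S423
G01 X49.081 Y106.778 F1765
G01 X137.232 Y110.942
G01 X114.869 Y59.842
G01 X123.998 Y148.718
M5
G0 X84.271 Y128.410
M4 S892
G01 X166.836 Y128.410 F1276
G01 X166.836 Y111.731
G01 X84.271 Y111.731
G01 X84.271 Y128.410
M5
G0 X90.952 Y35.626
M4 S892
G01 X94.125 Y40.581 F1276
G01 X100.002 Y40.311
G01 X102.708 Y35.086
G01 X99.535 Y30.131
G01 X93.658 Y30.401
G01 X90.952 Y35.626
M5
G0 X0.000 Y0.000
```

y_svg = 167.885 − y_m.

[1] S423→`#008000` (score); open run; points: 79.333,157.553 49.081,61.107 137.232,56.943 114.869,108.043 123.998,19.167

[2] S892→`#000000` (cut); closed run; points: 84.271,39.475 166.836,39.475 166.836,56.154 84.271,56.154

[3] S892→`#000000` (cut); closed run; points: 90.952,132.259 94.125,127.304 100.002,127.574 102.708,132.799 99.535,137.754 93.658,137.484

<svg xmlns="http://www.w3.org/2000/svg" width="173.102mm" height="167.885mm" viewBox="0 0 173.102 167.885">
  <polyline points="79.333,157.553 49.081,61.107 137.232,56.943 114.869,108.043 123.998,19.167" fill="none" stroke="#008000"/>
  <polygon points="84.271,39.475 166.836,39.475 166.836,56.154 84.271,56.154" fill="none" stroke="#000000"/>
  <polygon points="90.952,132.259 94.125,127.304 100.002,127.574 102.708,132.799 99.535,137.754 93.658,137.484" fill="none" stroke="#000000"/>
</svg>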